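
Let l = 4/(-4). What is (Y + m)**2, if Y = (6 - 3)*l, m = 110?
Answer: 11449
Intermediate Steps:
l = -1 (l = 4*(-1/4) = -1)
Y = -3 (Y = (6 - 3)*(-1) = 3*(-1) = -3)
(Y + m)**2 = (-3 + 110)**2 = 107**2 = 11449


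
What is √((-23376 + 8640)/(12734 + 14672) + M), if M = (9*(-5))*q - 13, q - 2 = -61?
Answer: √495993212474/13703 ≈ 51.395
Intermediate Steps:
q = -59 (q = 2 - 61 = -59)
M = 2642 (M = (9*(-5))*(-59) - 13 = -45*(-59) - 13 = 2655 - 13 = 2642)
√((-23376 + 8640)/(12734 + 14672) + M) = √((-23376 + 8640)/(12734 + 14672) + 2642) = √(-14736/27406 + 2642) = √(-14736*1/27406 + 2642) = √(-7368/13703 + 2642) = √(36195958/13703) = √495993212474/13703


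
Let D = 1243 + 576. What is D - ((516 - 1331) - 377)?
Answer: 3011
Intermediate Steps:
D = 1819
D - ((516 - 1331) - 377) = 1819 - ((516 - 1331) - 377) = 1819 - (-815 - 377) = 1819 - 1*(-1192) = 1819 + 1192 = 3011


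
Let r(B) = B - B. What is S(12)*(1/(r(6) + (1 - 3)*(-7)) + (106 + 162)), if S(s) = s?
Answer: 22518/7 ≈ 3216.9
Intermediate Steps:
r(B) = 0
S(12)*(1/(r(6) + (1 - 3)*(-7)) + (106 + 162)) = 12*(1/(0 + (1 - 3)*(-7)) + (106 + 162)) = 12*(1/(0 - 2*(-7)) + 268) = 12*(1/(0 + 14) + 268) = 12*(1/14 + 268) = 12*(3753/14) = 22518/7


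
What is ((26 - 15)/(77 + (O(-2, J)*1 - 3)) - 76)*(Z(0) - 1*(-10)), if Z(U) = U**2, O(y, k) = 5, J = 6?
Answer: -59930/79 ≈ -758.61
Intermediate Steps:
((26 - 15)/(77 + (O(-2, J)*1 - 3)) - 76)*(Z(0) - 1*(-10)) = ((26 - 15)/(77 + (5*1 - 3)) - 76)*(0**2 - 1*(-10)) = (11/(77 + (5 - 3)) - 76)*(0 + 10) = (11/(77 + 2) - 76)*10 = (11/79 - 76)*10 = -5993/79*10 = -59930/79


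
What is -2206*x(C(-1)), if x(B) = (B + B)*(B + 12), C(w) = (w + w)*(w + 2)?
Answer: 88240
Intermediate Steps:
C(w) = 2*w*(2 + w) (C(w) = (2*w)*(2 + w) = 2*w*(2 + w))
x(B) = 2*B*(12 + B) (x(B) = (2*B)*(12 + B) = 2*B*(12 + B))
-2206*x(C(-1)) = -4412*2*(-1)*(2 - 1)*(12 + 2*(-1)*(2 - 1)) = -4412*2*(-1)*1*(12 + 2*(-1)*1) = -4412*(-2)*(12 - 2) = -4412*(-2)*10 = -2206*(-40) = 88240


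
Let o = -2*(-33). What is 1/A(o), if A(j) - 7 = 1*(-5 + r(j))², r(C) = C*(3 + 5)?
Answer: 1/273536 ≈ 3.6558e-6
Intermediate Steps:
r(C) = 8*C (r(C) = C*8 = 8*C)
o = 66
A(j) = 7 + (-5 + 8*j)² (A(j) = 7 + 1*(-5 + 8*j)² = 7 + (-5 + 8*j)²)
1/A(o) = 1/(7 + (-5 + 8*66)²) = 1/(7 + (-5 + 528)²) = 1/(7 + 523²) = 1/(7 + 273529) = 1/273536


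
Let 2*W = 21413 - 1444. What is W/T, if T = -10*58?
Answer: -19969/1160 ≈ -17.215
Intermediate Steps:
W = 19969/2 (W = (21413 - 1444)/2 = (1/2)*19969 = 19969/2 ≈ 9984.5)
T = -580
W/T = (19969/2)/(-580) = (19969/2)*(-1/580) = -19969/1160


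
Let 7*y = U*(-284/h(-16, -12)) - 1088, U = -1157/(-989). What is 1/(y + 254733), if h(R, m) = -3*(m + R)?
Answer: 145383/37011168920 ≈ 3.9281e-6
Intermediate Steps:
U = 1157/989 (U = -1157*(-1/989) = 1157/989 ≈ 1.1699)
h(R, m) = -3*R - 3*m (h(R, m) = -3*(R + m) = -3*R - 3*m)
y = -22678819/145383 (y = (1157*(-284/(-3*(-16) - 3*(-12)))/989 - 1088)/7 = (1157*(-284/(48 + 36))/989 - 1088)/7 = (1157*(-284/84)/989 - 1088)/7 = (1157*(-284*1/84)/989 - 1088)/7 = ((1157/989)*(-71/21) - 1088)/7 = (-82147/20769 - 1088)/7 = (1/7)*(-22678819/20769) = -22678819/145383 ≈ -155.99)
1/(y + 254733) = 1/(-22678819/145383 + 254733) = 1/(37011168920/145383) = 145383/37011168920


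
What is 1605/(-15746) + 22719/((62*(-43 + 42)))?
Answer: -89458221/244063 ≈ -366.54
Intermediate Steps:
1605/(-15746) + 22719/((62*(-43 + 42))) = 1605*(-1/15746) + 22719/((62*(-1))) = -1605/15746 + 22719/(-62) = -1605/15746 + 22719*(-1/62) = -1605/15746 - 22719/62 = -89458221/244063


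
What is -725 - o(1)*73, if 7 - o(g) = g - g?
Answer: -1236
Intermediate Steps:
o(g) = 7 (o(g) = 7 - (g - g) = 7 - 1*0 = 7 + 0 = 7)
-725 - o(1)*73 = -725 - 7*73 = -725 - 1*511 = -725 - 511 = -1236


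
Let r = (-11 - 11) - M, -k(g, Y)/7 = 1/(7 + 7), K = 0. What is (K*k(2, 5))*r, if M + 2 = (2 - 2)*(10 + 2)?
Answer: 0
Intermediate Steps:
M = -2 (M = -2 + (2 - 2)*(10 + 2) = -2 + 0*12 = -2 + 0 = -2)
k(g, Y) = -½ (k(g, Y) = -7/(7 + 7) = -7/14 = -7*1/14 = -½)
r = -20 (r = (-11 - 11) - 1*(-2) = -22 + 2 = -20)
(K*k(2, 5))*r = (0*(-½))*(-20) = 0*(-20) = 0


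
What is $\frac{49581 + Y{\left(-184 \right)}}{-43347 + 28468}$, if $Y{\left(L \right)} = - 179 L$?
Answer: $- \frac{82517}{14879} \approx -5.5459$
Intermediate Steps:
$\frac{49581 + Y{\left(-184 \right)}}{-43347 + 28468} = \frac{49581 - -32936}{-43347 + 28468} = \frac{49581 + 32936}{-14879} = 82517 \left(- \frac{1}{14879}\right) = - \frac{82517}{14879}$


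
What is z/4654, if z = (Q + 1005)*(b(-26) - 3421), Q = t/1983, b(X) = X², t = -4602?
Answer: -1819306395/3076294 ≈ -591.40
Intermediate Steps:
Q = -1534/661 (Q = -4602/1983 = -4602*1/1983 = -1534/661 ≈ -2.3207)
z = -1819306395/661 (z = (-1534/661 + 1005)*((-26)² - 3421) = 662771*(676 - 3421)/661 = (662771/661)*(-2745) = -1819306395/661 ≈ -2.7524e+6)
z/4654 = -1819306395/661/4654 = -1819306395/661*1/4654 = -1819306395/3076294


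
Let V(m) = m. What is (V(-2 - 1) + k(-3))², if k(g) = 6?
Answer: 9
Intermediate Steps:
(V(-2 - 1) + k(-3))² = ((-2 - 1) + 6)² = (-3 + 6)² = 3² = 9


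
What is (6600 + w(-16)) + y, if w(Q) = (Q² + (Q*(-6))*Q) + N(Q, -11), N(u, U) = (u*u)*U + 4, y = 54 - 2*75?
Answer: 2412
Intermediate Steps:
y = -96 (y = 54 - 150 = -96)
N(u, U) = 4 + U*u² (N(u, U) = u²*U + 4 = U*u² + 4 = 4 + U*u²)
w(Q) = 4 - 16*Q² (w(Q) = (Q² + (Q*(-6))*Q) + (4 - 11*Q²) = (Q² + (-6*Q)*Q) + (4 - 11*Q²) = (Q² - 6*Q²) + (4 - 11*Q²) = -5*Q² + (4 - 11*Q²) = 4 - 16*Q²)
(6600 + w(-16)) + y = (6600 + (4 - 16*(-16)²)) - 96 = (6600 + (4 - 16*256)) - 96 = (6600 + (4 - 4096)) - 96 = (6600 - 4092) - 96 = 2508 - 96 = 2412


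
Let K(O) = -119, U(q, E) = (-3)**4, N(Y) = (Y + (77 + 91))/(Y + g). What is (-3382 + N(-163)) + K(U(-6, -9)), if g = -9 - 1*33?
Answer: -143542/41 ≈ -3501.0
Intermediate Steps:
g = -42 (g = -9 - 33 = -42)
N(Y) = (168 + Y)/(-42 + Y) (N(Y) = (Y + (77 + 91))/(Y - 42) = (Y + 168)/(-42 + Y) = (168 + Y)/(-42 + Y))
U(q, E) = 81
(-3382 + N(-163)) + K(U(-6, -9)) = (-3382 + (168 - 163)/(-42 - 163)) - 119 = (-3382 + 5/(-205)) - 119 = (-3382 - 1/205*5) - 119 = (-3382 - 1/41) - 119 = -138663/41 - 119 = -143542/41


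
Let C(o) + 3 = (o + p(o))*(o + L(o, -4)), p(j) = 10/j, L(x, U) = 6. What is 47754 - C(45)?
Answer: 136352/3 ≈ 45451.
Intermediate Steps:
C(o) = -3 + (6 + o)*(o + 10/o) (C(o) = -3 + (o + 10/o)*(o + 6) = -3 + (o + 10/o)*(6 + o) = -3 + (6 + o)*(o + 10/o))
47754 - C(45) = 47754 - (7 + 45**2 + 6*45 + 60/45) = 47754 - (7 + 2025 + 270 + 60*(1/45)) = 47754 - (7 + 2025 + 270 + 4/3) = 47754 - 1*6910/3 = 47754 - 6910/3 = 136352/3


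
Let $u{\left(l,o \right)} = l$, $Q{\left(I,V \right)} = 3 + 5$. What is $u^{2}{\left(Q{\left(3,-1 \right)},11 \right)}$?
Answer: $64$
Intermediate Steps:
$Q{\left(I,V \right)} = 8$
$u^{2}{\left(Q{\left(3,-1 \right)},11 \right)} = 8^{2} = 64$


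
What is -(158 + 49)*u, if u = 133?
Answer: -27531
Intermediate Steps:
-(158 + 49)*u = -(158 + 49)*133 = -207*133 = -1*27531 = -27531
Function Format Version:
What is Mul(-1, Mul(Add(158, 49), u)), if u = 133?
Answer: -27531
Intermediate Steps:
Mul(-1, Mul(Add(158, 49), u)) = Mul(-1, Mul(Add(158, 49), 133)) = Mul(-1, Mul(207, 133)) = Mul(-1, 27531) = -27531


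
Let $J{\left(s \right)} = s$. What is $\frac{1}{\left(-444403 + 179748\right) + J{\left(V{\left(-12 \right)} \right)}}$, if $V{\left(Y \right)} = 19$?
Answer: $- \frac{1}{264636} \approx -3.7788 \cdot 10^{-6}$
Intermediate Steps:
$\frac{1}{\left(-444403 + 179748\right) + J{\left(V{\left(-12 \right)} \right)}} = \frac{1}{\left(-444403 + 179748\right) + 19} = \frac{1}{-264655 + 19} = \frac{1}{-264636} = - \frac{1}{264636}$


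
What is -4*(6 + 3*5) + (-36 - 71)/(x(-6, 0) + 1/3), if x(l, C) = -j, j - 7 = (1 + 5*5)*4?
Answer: -27567/332 ≈ -83.033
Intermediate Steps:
j = 111 (j = 7 + (1 + 5*5)*4 = 7 + (1 + 25)*4 = 7 + 26*4 = 7 + 104 = 111)
x(l, C) = -111 (x(l, C) = -1*111 = -111)
-4*(6 + 3*5) + (-36 - 71)/(x(-6, 0) + 1/3) = -4*(6 + 3*5) + (-36 - 71)/(-111 + 1/3) = -4*(6 + 15) - 107/(-111 + ⅓) = -4*21 - 107/(-332/3) = -84 - 107*(-3/332) = -84 + 321/332 = -27567/332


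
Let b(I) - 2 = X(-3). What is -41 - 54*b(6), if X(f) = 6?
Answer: -473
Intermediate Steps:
b(I) = 8 (b(I) = 2 + 6 = 8)
-41 - 54*b(6) = -41 - 54*8 = -41 - 432 = -473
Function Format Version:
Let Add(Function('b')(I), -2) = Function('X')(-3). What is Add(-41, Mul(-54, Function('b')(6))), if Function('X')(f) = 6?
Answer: -473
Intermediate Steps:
Function('b')(I) = 8 (Function('b')(I) = Add(2, 6) = 8)
Add(-41, Mul(-54, Function('b')(6))) = Add(-41, Mul(-54, 8)) = Add(-41, -432) = -473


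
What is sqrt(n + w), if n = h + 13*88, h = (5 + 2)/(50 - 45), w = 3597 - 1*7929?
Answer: I*sqrt(79665)/5 ≈ 56.45*I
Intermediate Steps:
w = -4332 (w = 3597 - 7929 = -4332)
h = 7/5 ≈ 1.4000
n = 5727/5 (n = 7/5 + 13*88 = 7/5 + 1144 = 5727/5 ≈ 1145.4)
sqrt(n + w) = sqrt(5727/5 - 4332) = sqrt(-15933/5) = I*sqrt(79665)/5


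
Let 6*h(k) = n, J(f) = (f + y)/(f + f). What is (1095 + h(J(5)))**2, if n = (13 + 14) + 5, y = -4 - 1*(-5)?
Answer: 10896601/9 ≈ 1.2107e+6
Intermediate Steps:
y = 1 (y = -4 + 5 = 1)
J(f) = (1 + f)/(2*f) (J(f) = (f + 1)/(f + f) = (1 + f)/((2*f)) = (1 + f)*(1/(2*f)) = (1 + f)/(2*f))
n = 32 (n = 27 + 5 = 32)
h(k) = 16/3 (h(k) = (1/6)*32 = 16/3)
(1095 + h(J(5)))**2 = (1095 + 16/3)**2 = (3301/3)**2 = 10896601/9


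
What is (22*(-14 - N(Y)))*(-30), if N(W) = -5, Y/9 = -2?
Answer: 5940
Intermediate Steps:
Y = -18 (Y = 9*(-2) = -18)
(22*(-14 - N(Y)))*(-30) = (22*(-14 - 1*(-5)))*(-30) = (22*(-14 + 5))*(-30) = (22*(-9))*(-30) = -198*(-30) = 5940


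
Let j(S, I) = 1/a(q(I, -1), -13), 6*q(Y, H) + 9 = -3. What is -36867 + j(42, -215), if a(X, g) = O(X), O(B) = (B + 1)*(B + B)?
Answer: -147467/4 ≈ -36867.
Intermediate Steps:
O(B) = 2*B*(1 + B) (O(B) = (1 + B)*(2*B) = 2*B*(1 + B))
q(Y, H) = -2 (q(Y, H) = -3/2 + (⅙)*(-3) = -3/2 - ½ = -2)
a(X, g) = 2*X*(1 + X)
j(S, I) = ¼ (j(S, I) = 1/(2*(-2)*(1 - 2)) = 1/(2*(-2)*(-1)) = 1/4 = ¼)
-36867 + j(42, -215) = -36867 + ¼ = -147467/4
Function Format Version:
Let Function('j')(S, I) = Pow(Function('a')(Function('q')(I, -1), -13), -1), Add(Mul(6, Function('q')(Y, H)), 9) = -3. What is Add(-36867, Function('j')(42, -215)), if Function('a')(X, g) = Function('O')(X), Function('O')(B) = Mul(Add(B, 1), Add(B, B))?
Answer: Rational(-147467, 4) ≈ -36867.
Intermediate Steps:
Function('O')(B) = Mul(2, B, Add(1, B)) (Function('O')(B) = Mul(Add(1, B), Mul(2, B)) = Mul(2, B, Add(1, B)))
Function('q')(Y, H) = -2 (Function('q')(Y, H) = Add(Rational(-3, 2), Mul(Rational(1, 6), -3)) = Add(Rational(-3, 2), Rational(-1, 2)) = -2)
Function('a')(X, g) = Mul(2, X, Add(1, X))
Function('j')(S, I) = Rational(1, 4) (Function('j')(S, I) = Pow(Mul(2, -2, Add(1, -2)), -1) = Pow(Mul(2, -2, -1), -1) = Pow(4, -1) = Rational(1, 4))
Add(-36867, Function('j')(42, -215)) = Add(-36867, Rational(1, 4)) = Rational(-147467, 4)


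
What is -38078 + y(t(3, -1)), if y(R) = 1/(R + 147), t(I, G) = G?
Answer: -5559387/146 ≈ -38078.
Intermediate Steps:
y(R) = 1/(147 + R)
-38078 + y(t(3, -1)) = -38078 + 1/(147 - 1) = -38078 + 1/146 = -5559387/146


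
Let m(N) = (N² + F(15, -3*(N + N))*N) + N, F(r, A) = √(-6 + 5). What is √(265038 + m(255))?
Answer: √(330318 + 255*I) ≈ 574.73 + 0.222*I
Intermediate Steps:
F(r, A) = I (F(r, A) = √(-1) = I)
m(N) = N + N² + I*N (m(N) = (N² + I*N) + N = N + N² + I*N)
√(265038 + m(255)) = √(265038 + 255*(1 + I + 255)) = √(265038 + 255*(256 + I)) = √(265038 + (65280 + 255*I)) = √(330318 + 255*I)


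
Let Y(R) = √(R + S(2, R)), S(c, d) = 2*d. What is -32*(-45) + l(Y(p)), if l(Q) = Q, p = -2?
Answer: 1440 + I*√6 ≈ 1440.0 + 2.4495*I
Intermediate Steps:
Y(R) = √3*√R (Y(R) = √(R + 2*R) = √(3*R) = √3*√R)
-32*(-45) + l(Y(p)) = -32*(-45) + √3*√(-2) = 1440 + √3*(I*√2) = 1440 + I*√6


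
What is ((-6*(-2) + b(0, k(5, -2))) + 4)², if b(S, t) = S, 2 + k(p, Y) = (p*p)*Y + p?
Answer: 256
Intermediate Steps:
k(p, Y) = -2 + p + Y*p² (k(p, Y) = -2 + ((p*p)*Y + p) = -2 + (p²*Y + p) = -2 + (Y*p² + p) = -2 + (p + Y*p²) = -2 + p + Y*p²)
((-6*(-2) + b(0, k(5, -2))) + 4)² = ((-6*(-2) + 0) + 4)² = ((12 + 0) + 4)² = (12 + 4)² = 16² = 256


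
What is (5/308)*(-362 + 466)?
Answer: 130/77 ≈ 1.6883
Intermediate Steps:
(5/308)*(-362 + 466) = (5*(1/308))*104 = (5/308)*104 = 130/77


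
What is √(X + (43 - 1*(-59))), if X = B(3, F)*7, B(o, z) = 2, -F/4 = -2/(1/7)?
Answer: 2*√29 ≈ 10.770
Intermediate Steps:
F = 56 (F = -(-8)/(1/7) = -(-8)/⅐ = -(-8)*7 = -4*(-14) = 56)
X = 14 (X = 2*7 = 14)
√(X + (43 - 1*(-59))) = √(14 + (43 - 1*(-59))) = √(14 + (43 + 59)) = √(14 + 102) = √116 = 2*√29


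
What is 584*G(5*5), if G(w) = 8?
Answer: 4672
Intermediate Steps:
584*G(5*5) = 584*8 = 4672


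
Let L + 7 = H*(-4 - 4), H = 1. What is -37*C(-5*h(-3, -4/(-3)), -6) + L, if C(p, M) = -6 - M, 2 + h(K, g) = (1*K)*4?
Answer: -15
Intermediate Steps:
h(K, g) = -2 + 4*K (h(K, g) = -2 + (1*K)*4 = -2 + K*4 = -2 + 4*K)
L = -15 (L = -7 + 1*(-4 - 4) = -7 + 1*(-8) = -7 - 8 = -15)
-37*C(-5*h(-3, -4/(-3)), -6) + L = -37*(-6 - 1*(-6)) - 15 = -37*(-6 + 6) - 15 = -37*0 - 15 = 0 - 15 = -15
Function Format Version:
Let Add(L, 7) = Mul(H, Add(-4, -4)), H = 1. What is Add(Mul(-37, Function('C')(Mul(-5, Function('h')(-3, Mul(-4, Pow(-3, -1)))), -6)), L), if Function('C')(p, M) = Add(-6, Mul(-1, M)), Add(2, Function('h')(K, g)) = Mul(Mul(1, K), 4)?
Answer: -15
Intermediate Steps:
Function('h')(K, g) = Add(-2, Mul(4, K)) (Function('h')(K, g) = Add(-2, Mul(Mul(1, K), 4)) = Add(-2, Mul(K, 4)) = Add(-2, Mul(4, K)))
L = -15 (L = Add(-7, Mul(1, Add(-4, -4))) = Add(-7, Mul(1, -8)) = Add(-7, -8) = -15)
Add(Mul(-37, Function('C')(Mul(-5, Function('h')(-3, Mul(-4, Pow(-3, -1)))), -6)), L) = Add(Mul(-37, Add(-6, Mul(-1, -6))), -15) = Add(Mul(-37, Add(-6, 6)), -15) = Add(Mul(-37, 0), -15) = Add(0, -15) = -15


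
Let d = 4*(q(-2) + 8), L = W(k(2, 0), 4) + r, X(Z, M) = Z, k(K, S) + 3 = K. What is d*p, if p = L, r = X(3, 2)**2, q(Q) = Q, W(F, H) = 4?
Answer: 312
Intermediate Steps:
k(K, S) = -3 + K
r = 9 (r = 3**2 = 9)
L = 13 (L = 4 + 9 = 13)
d = 24 (d = 4*(-2 + 8) = 4*6 = 24)
p = 13
d*p = 24*13 = 312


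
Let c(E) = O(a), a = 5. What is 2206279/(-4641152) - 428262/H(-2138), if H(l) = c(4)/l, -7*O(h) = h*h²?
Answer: -29746856455858859/580144000 ≈ -5.1275e+7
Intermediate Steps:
O(h) = -h³/7 (O(h) = -h*h²/7 = -h³/7)
c(E) = -125/7 (c(E) = -⅐*5³ = -⅐*125 = -125/7)
H(l) = -125/(7*l)
2206279/(-4641152) - 428262/H(-2138) = 2206279/(-4641152) - 428262/((-125/7/(-2138))) = 2206279*(-1/4641152) - 428262/((-125/7*(-1/2138))) = -2206279/4641152 - 428262/125/14966 = -2206279/4641152 - 428262*14966/125 = -2206279/4641152 - 6409369092/125 = -29746856455858859/580144000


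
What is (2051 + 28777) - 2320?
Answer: 28508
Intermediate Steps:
(2051 + 28777) - 2320 = 30828 - 2320 = 28508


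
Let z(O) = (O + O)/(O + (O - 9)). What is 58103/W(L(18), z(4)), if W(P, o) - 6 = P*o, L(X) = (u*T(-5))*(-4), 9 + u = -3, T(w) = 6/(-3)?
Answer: 58103/774 ≈ 75.068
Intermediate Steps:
T(w) = -2 (T(w) = 6*(-1/3) = -2)
u = -12 (u = -9 - 3 = -12)
z(O) = 2*O/(-9 + 2*O) (z(O) = (2*O)/(O + (-9 + O)) = (2*O)/(-9 + 2*O) = 2*O/(-9 + 2*O))
L(X) = -96 (L(X) = -12*(-2)*(-4) = 24*(-4) = -96)
W(P, o) = 6 + P*o
58103/W(L(18), z(4)) = 58103/(6 - 192*4/(-9 + 2*4)) = 58103/(6 - 192*4/(-9 + 8)) = 58103/(6 - 192*4/(-1)) = 58103/(6 - 192*4*(-1)) = 58103/(6 - 96*(-8)) = 58103/(6 + 768) = 58103/774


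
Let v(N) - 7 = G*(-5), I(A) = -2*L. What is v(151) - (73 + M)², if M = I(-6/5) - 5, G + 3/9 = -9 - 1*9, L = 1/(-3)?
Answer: -41548/9 ≈ -4616.4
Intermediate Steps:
L = -⅓ ≈ -0.33333
I(A) = ⅔ (I(A) = -2*(-⅓) = ⅔)
G = -55/3 (G = -⅓ + (-9 - 1*9) = -⅓ + (-9 - 9) = -⅓ - 18 = -55/3 ≈ -18.333)
M = -13/3 (M = ⅔ - 5 = -13/3 ≈ -4.3333)
v(N) = 296/3 (v(N) = 7 - 55/3*(-5) = 7 + 275/3 = 296/3)
v(151) - (73 + M)² = 296/3 - (73 - 13/3)² = 296/3 - (206/3)² = 296/3 - 1*42436/9 = 296/3 - 42436/9 = -41548/9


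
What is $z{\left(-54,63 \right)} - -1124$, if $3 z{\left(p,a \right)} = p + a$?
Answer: $1127$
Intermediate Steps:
$z{\left(p,a \right)} = \frac{a}{3} + \frac{p}{3}$ ($z{\left(p,a \right)} = \frac{p + a}{3} = \frac{a + p}{3} = \frac{a}{3} + \frac{p}{3}$)
$z{\left(-54,63 \right)} - -1124 = \left(\frac{1}{3} \cdot 63 + \frac{1}{3} \left(-54\right)\right) - -1124 = \left(21 - 18\right) + 1124 = 3 + 1124 = 1127$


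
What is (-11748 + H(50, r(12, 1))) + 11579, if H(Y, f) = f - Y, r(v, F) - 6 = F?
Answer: -212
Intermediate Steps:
r(v, F) = 6 + F
(-11748 + H(50, r(12, 1))) + 11579 = (-11748 + ((6 + 1) - 1*50)) + 11579 = (-11748 + (7 - 50)) + 11579 = (-11748 - 43) + 11579 = -11791 + 11579 = -212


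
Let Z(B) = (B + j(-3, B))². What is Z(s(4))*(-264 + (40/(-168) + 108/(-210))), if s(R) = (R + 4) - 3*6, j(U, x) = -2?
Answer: -1334352/35 ≈ -38124.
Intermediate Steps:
s(R) = -14 + R (s(R) = (4 + R) - 18 = -14 + R)
Z(B) = (-2 + B)² (Z(B) = (B - 2)² = (-2 + B)²)
Z(s(4))*(-264 + (40/(-168) + 108/(-210))) = (-2 + (-14 + 4))²*(-264 + (40/(-168) + 108/(-210))) = (-2 - 10)²*(-264 + (40*(-1/168) + 108*(-1/210))) = (-12)²*(-264 + (-5/21 - 18/35)) = 144*(-264 - 79/105) = 144*(-27799/105) = -1334352/35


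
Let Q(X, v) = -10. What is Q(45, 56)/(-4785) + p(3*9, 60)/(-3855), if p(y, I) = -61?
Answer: 7343/409915 ≈ 0.017913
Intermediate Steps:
Q(45, 56)/(-4785) + p(3*9, 60)/(-3855) = -10/(-4785) - 61/(-3855) = -10*(-1/4785) - 61*(-1/3855) = 2/957 + 61/3855 = 7343/409915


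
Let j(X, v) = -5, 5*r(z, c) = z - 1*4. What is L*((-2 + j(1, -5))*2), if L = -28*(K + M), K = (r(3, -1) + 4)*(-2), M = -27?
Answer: -67816/5 ≈ -13563.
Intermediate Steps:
r(z, c) = -4/5 + z/5 (r(z, c) = (z - 1*4)/5 = (z - 4)/5 = (-4 + z)/5 = -4/5 + z/5)
K = -38/5 (K = ((-4/5 + (1/5)*3) + 4)*(-2) = ((-4/5 + 3/5) + 4)*(-2) = (-1/5 + 4)*(-2) = (19/5)*(-2) = -38/5 ≈ -7.6000)
L = 4844/5 (L = -28*(-38/5 - 27) = -28*(-173/5) = 4844/5 ≈ 968.80)
L*((-2 + j(1, -5))*2) = 4844*((-2 - 5)*2)/5 = 4844*(-7*2)/5 = (4844/5)*(-14) = -67816/5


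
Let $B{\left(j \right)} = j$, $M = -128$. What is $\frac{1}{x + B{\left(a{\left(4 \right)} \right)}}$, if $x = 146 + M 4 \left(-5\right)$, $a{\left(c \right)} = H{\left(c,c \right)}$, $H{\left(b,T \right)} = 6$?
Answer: $\frac{1}{2712} \approx 0.00036873$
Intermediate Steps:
$a{\left(c \right)} = 6$
$x = 2706$ ($x = 146 - 128 \cdot 4 \left(-5\right) = 146 - -2560 = 146 + 2560 = 2706$)
$\frac{1}{x + B{\left(a{\left(4 \right)} \right)}} = \frac{1}{2706 + 6} = \frac{1}{2712}$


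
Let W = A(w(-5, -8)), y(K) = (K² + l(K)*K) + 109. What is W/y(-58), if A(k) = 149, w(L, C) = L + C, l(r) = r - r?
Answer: 149/3473 ≈ 0.042902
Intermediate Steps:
l(r) = 0
w(L, C) = C + L
y(K) = 109 + K² (y(K) = (K² + 0*K) + 109 = (K² + 0) + 109 = K² + 109 = 109 + K²)
W = 149
W/y(-58) = 149/(109 + (-58)²) = 149/(109 + 3364) = 149/3473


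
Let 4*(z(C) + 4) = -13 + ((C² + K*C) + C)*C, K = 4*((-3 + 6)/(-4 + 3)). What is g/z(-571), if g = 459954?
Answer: -1839816/189755891 ≈ -0.0096957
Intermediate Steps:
K = -12 (K = 4*(3/(-1)) = 4*(3*(-1)) = 4*(-3) = -12)
z(C) = -29/4 + C*(C² - 11*C)/4 (z(C) = -4 + (-13 + ((C² - 12*C) + C)*C)/4 = -4 + (-13 + (C² - 11*C)*C)/4 = -4 + (-13 + C*(C² - 11*C))/4 = -4 + (-13/4 + C*(C² - 11*C)/4) = -29/4 + C*(C² - 11*C)/4)
g/z(-571) = 459954/(-29/4 - 11/4*(-571)² + (¼)*(-571)³) = 459954/(-29/4 - 11/4*326041 + (¼)*(-186169411)) = 459954/(-29/4 - 3586451/4 - 186169411/4) = 459954/(-189755891/4) = 459954*(-4/189755891) = -1839816/189755891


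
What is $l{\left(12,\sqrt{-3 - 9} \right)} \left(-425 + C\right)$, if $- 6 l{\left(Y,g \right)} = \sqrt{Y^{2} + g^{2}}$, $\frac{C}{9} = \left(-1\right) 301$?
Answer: $\frac{3134 \sqrt{33}}{3} \approx 6001.2$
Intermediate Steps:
$C = -2709$ ($C = 9 \left(\left(-1\right) 301\right) = 9 \left(-301\right) = -2709$)
$l{\left(Y,g \right)} = - \frac{\sqrt{Y^{2} + g^{2}}}{6}$
$l{\left(12,\sqrt{-3 - 9} \right)} \left(-425 + C\right) = - \frac{\sqrt{12^{2} + \left(\sqrt{-3 - 9}\right)^{2}}}{6} \left(-425 - 2709\right) = - \frac{\sqrt{144 + \left(\sqrt{-12}\right)^{2}}}{6} \left(-3134\right) = - \frac{\sqrt{144 + \left(2 i \sqrt{3}\right)^{2}}}{6} \left(-3134\right) = - \frac{\sqrt{144 - 12}}{6} \left(-3134\right) = - \frac{\sqrt{132}}{6} \left(-3134\right) = - \frac{2 \sqrt{33}}{6} \left(-3134\right) = - \frac{\sqrt{33}}{3} \left(-3134\right) = \frac{3134 \sqrt{33}}{3}$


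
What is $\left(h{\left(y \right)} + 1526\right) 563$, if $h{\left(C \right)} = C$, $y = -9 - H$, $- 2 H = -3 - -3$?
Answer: $854071$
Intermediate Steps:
$H = 0$ ($H = - \frac{-3 - -3}{2} = - \frac{-3 + 3}{2} = \left(- \frac{1}{2}\right) 0 = 0$)
$y = -9$ ($y = -9 - 0 = -9 + 0 = -9$)
$\left(h{\left(y \right)} + 1526\right) 563 = \left(-9 + 1526\right) 563 = 1517 \cdot 563 = 854071$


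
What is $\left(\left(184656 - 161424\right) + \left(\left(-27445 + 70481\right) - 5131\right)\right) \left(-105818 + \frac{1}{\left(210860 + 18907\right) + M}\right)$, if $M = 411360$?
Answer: $- \frac{1382567950139415}{213709} \approx -6.4694 \cdot 10^{9}$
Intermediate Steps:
$\left(\left(184656 - 161424\right) + \left(\left(-27445 + 70481\right) - 5131\right)\right) \left(-105818 + \frac{1}{\left(210860 + 18907\right) + M}\right) = \left(\left(184656 - 161424\right) + \left(\left(-27445 + 70481\right) - 5131\right)\right) \left(-105818 + \frac{1}{\left(210860 + 18907\right) + 411360}\right) = \left(\left(184656 - 161424\right) + \left(43036 - 5131\right)\right) \left(-105818 + \frac{1}{229767 + 411360}\right) = \left(23232 + 37905\right) \left(-105818 + \frac{1}{641127}\right) = 61137 \left(-105818 + \frac{1}{641127}\right) = 61137 \left(- \frac{67842776885}{641127}\right) = - \frac{1382567950139415}{213709}$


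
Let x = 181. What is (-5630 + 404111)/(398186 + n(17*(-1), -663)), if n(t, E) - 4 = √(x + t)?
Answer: 79335574695/79277637968 - 398481*√41/79277637968 ≈ 1.0007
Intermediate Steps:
n(t, E) = 4 + √(181 + t)
(-5630 + 404111)/(398186 + n(17*(-1), -663)) = (-5630 + 404111)/(398186 + (4 + √(181 + 17*(-1)))) = 398481/(398186 + (4 + √(181 - 17))) = 398481/(398186 + (4 + √164)) = 398481/(398186 + (4 + 2*√41)) = 398481/(398190 + 2*√41)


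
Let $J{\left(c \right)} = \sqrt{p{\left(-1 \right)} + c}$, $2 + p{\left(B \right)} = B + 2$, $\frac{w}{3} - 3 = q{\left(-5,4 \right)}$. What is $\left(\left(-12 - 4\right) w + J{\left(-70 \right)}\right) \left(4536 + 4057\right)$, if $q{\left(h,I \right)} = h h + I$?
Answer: $-13198848 + 8593 i \sqrt{71} \approx -1.3199 \cdot 10^{7} + 72406.0 i$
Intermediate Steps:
$q{\left(h,I \right)} = I + h^{2}$ ($q{\left(h,I \right)} = h^{2} + I = I + h^{2}$)
$w = 96$ ($w = 9 + 3 \left(4 + \left(-5\right)^{2}\right) = 9 + 3 \left(4 + 25\right) = 9 + 3 \cdot 29 = 9 + 87 = 96$)
$p{\left(B \right)} = B$ ($p{\left(B \right)} = -2 + \left(B + 2\right) = -2 + \left(2 + B\right) = B$)
$J{\left(c \right)} = \sqrt{-1 + c}$
$\left(\left(-12 - 4\right) w + J{\left(-70 \right)}\right) \left(4536 + 4057\right) = \left(\left(-12 - 4\right) 96 + \sqrt{-1 - 70}\right) \left(4536 + 4057\right) = \left(\left(-16\right) 96 + \sqrt{-71}\right) 8593 = \left(-1536 + i \sqrt{71}\right) 8593 = -13198848 + 8593 i \sqrt{71}$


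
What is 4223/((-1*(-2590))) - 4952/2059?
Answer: -4130523/5332810 ≈ -0.77455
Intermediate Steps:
4223/((-1*(-2590))) - 4952/2059 = 4223/2590 - 4952*1/2059 = 4223*(1/2590) - 4952/2059 = 4223/2590 - 4952/2059 = -4130523/5332810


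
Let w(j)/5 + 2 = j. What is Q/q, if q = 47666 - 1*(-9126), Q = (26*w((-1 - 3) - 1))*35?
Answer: -15925/28396 ≈ -0.56082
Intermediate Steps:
w(j) = -10 + 5*j
Q = -31850 (Q = (26*(-10 + 5*((-1 - 3) - 1)))*35 = (26*(-10 + 5*(-4 - 1)))*35 = (26*(-10 + 5*(-5)))*35 = (26*(-10 - 25))*35 = (26*(-35))*35 = -910*35 = -31850)
q = 56792 (q = 47666 + 9126 = 56792)
Q/q = -31850/56792 = -31850*1/56792 = -15925/28396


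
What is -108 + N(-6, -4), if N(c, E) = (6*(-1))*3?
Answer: -126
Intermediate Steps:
N(c, E) = -18 (N(c, E) = -6*3 = -18)
-108 + N(-6, -4) = -108 - 18 = -126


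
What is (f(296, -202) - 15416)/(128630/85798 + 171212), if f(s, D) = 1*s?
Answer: -648632880/7344887903 ≈ -0.088311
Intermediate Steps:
f(s, D) = s
(f(296, -202) - 15416)/(128630/85798 + 171212) = (296 - 15416)/(128630/85798 + 171212) = -15120/(128630*(1/85798) + 171212) = -15120/(64315/42899 + 171212) = -15120/7344887903/42899 = -15120*42899/7344887903 = -648632880/7344887903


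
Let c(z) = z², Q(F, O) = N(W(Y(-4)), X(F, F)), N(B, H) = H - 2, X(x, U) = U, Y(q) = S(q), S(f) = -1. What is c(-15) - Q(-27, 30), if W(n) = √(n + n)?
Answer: 254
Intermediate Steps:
Y(q) = -1
W(n) = √2*√n (W(n) = √(2*n) = √2*√n)
N(B, H) = -2 + H
Q(F, O) = -2 + F
c(-15) - Q(-27, 30) = (-15)² - (-2 - 27) = 225 - 1*(-29) = 225 + 29 = 254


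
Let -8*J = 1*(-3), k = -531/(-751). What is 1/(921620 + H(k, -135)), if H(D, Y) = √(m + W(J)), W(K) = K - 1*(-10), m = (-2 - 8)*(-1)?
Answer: 7372960/6795067395037 - 2*√326/6795067395037 ≈ 1.0850e-6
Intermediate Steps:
k = 531/751 (k = -531*(-1/751) = 531/751 ≈ 0.70706)
m = 10 (m = -10*(-1) = 10)
J = 3/8 (J = -(-3)/8 = -⅛*(-3) = 3/8 ≈ 0.37500)
W(K) = 10 + K (W(K) = K + 10 = 10 + K)
H(D, Y) = √326/4 (H(D, Y) = √(10 + (10 + 3/8)) = √(10 + 83/8) = √(163/8) = √326/4)
1/(921620 + H(k, -135)) = 1/(921620 + √326/4)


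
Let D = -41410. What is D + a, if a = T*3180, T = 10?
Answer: -9610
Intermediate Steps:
a = 31800 (a = 10*3180 = 31800)
D + a = -41410 + 31800 = -9610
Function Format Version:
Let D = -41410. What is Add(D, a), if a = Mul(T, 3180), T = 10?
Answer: -9610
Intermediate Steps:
a = 31800 (a = Mul(10, 3180) = 31800)
Add(D, a) = Add(-41410, 31800) = -9610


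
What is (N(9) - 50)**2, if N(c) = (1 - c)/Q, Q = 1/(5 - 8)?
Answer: 676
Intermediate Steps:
Q = -1/3 (Q = 1/(-3) = -1/3 ≈ -0.33333)
N(c) = -3 + 3*c (N(c) = (1 - c)/(-1/3) = (1 - c)*(-3) = -3 + 3*c)
(N(9) - 50)**2 = ((-3 + 3*9) - 50)**2 = ((-3 + 27) - 50)**2 = (24 - 50)**2 = (-26)**2 = 676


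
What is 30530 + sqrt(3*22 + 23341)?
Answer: 30530 + sqrt(23407) ≈ 30683.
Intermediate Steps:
30530 + sqrt(3*22 + 23341) = 30530 + sqrt(66 + 23341) = 30530 + sqrt(23407)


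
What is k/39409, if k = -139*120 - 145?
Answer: -16825/39409 ≈ -0.42693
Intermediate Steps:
k = -16825 (k = -16680 - 145 = -16825)
k/39409 = -16825/39409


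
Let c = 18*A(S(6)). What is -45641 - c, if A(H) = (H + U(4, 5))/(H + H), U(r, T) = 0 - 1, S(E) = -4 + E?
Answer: -91291/2 ≈ -45646.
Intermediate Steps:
U(r, T) = -1
A(H) = (-1 + H)/(2*H) (A(H) = (H - 1)/(H + H) = (-1 + H)/((2*H)) = (-1 + H)*(1/(2*H)) = (-1 + H)/(2*H))
c = 9/2 (c = 18*((-1 + (-4 + 6))/(2*(-4 + 6))) = 18*((½)*(-1 + 2)/2) = 18*((½)*(½)*1) = 18*(¼) = 9/2 ≈ 4.5000)
-45641 - c = -45641 - 1*9/2 = -45641 - 9/2 = -91291/2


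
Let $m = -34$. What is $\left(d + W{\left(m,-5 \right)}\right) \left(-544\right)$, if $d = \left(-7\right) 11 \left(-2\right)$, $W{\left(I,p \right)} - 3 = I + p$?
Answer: $-64192$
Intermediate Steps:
$W{\left(I,p \right)} = 3 + I + p$ ($W{\left(I,p \right)} = 3 + \left(I + p\right) = 3 + I + p$)
$d = 154$ ($d = \left(-77\right) \left(-2\right) = 154$)
$\left(d + W{\left(m,-5 \right)}\right) \left(-544\right) = \left(154 - 36\right) \left(-544\right) = 118 \left(-544\right) = -64192$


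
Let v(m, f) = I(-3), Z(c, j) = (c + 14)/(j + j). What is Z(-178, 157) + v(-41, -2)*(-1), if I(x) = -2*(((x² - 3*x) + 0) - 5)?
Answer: 4000/157 ≈ 25.478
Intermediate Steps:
Z(c, j) = (14 + c)/(2*j) (Z(c, j) = (14 + c)/((2*j)) = (14 + c)*(1/(2*j)) = (14 + c)/(2*j))
I(x) = 10 - 2*x² + 6*x (I(x) = -2*((x² - 3*x) - 5) = -2*(-5 + x² - 3*x) = 10 - 2*x² + 6*x)
v(m, f) = -26 (v(m, f) = 10 - 2*(-3)² + 6*(-3) = 10 - 2*9 - 18 = 10 - 18 - 18 = -26)
Z(-178, 157) + v(-41, -2)*(-1) = (½)*(14 - 178)/157 - 26*(-1) = (½)*(1/157)*(-164) + 26 = -82/157 + 26 = 4000/157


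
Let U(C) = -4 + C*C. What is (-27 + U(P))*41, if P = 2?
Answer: -1107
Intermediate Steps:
U(C) = -4 + C²
(-27 + U(P))*41 = (-27 + (-4 + 2²))*41 = (-27 + (-4 + 4))*41 = (-27 + 0)*41 = -27*41 = -1107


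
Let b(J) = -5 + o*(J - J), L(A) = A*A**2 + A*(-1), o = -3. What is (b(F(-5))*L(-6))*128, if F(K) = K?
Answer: 134400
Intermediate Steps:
L(A) = A**3 - A
b(J) = -5 (b(J) = -5 - 3*(J - J) = -5 - 3*0 = -5 + 0 = -5)
(b(F(-5))*L(-6))*128 = -5*((-6)**3 - 1*(-6))*128 = -5*(-216 + 6)*128 = -5*(-210)*128 = 1050*128 = 134400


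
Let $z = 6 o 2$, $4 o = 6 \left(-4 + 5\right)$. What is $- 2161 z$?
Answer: $-38898$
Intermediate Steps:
$o = \frac{3}{2}$ ($o = \frac{6 \left(-4 + 5\right)}{4} = \frac{6 \cdot 1}{4} = \frac{1}{4} \cdot 6 = \frac{3}{2} \approx 1.5$)
$z = 18$ ($z = 6 \cdot \frac{3}{2} \cdot 2 = 9 \cdot 2 = 18$)
$- 2161 z = \left(-2161\right) 18 = -38898$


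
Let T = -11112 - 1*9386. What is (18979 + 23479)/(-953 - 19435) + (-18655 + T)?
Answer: -399146911/10194 ≈ -39155.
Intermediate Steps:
T = -20498 (T = -11112 - 9386 = -20498)
(18979 + 23479)/(-953 - 19435) + (-18655 + T) = (18979 + 23479)/(-953 - 19435) + (-18655 - 20498) = 42458/(-20388) - 39153 = 42458*(-1/20388) - 39153 = -21229/10194 - 39153 = -399146911/10194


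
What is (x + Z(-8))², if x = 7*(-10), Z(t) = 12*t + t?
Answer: 30276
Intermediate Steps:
Z(t) = 13*t
x = -70
(x + Z(-8))² = (-70 + 13*(-8))² = (-70 - 104)² = (-174)² = 30276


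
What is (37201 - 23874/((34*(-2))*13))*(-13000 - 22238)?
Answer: -289916751201/221 ≈ -1.3118e+9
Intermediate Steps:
(37201 - 23874/((34*(-2))*13))*(-13000 - 22238) = (37201 - 23874/((-68*13)))*(-35238) = (37201 - 23874/(-884))*(-35238) = (37201 - 23874*(-1/884))*(-35238) = (37201 + 11937/442)*(-35238) = (16454779/442)*(-35238) = -289916751201/221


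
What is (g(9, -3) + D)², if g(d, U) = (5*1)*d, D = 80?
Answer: 15625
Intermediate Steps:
g(d, U) = 5*d
(g(9, -3) + D)² = (5*9 + 80)² = (45 + 80)² = 125² = 15625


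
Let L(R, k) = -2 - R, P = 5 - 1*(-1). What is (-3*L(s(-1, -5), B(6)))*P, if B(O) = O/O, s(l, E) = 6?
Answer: 144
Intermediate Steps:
B(O) = 1
P = 6 (P = 5 + 1 = 6)
(-3*L(s(-1, -5), B(6)))*P = -3*(-2 - 1*6)*6 = -3*(-2 - 6)*6 = -3*(-8)*6 = 24*6 = 144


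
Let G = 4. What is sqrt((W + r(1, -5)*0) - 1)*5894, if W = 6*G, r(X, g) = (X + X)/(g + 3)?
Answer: 5894*sqrt(23) ≈ 28267.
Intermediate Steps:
r(X, g) = 2*X/(3 + g) (r(X, g) = (2*X)/(3 + g) = 2*X/(3 + g))
W = 24 (W = 6*4 = 24)
sqrt((W + r(1, -5)*0) - 1)*5894 = sqrt((24 + (2*1/(3 - 5))*0) - 1)*5894 = sqrt((24 + (2*1/(-2))*0) - 1)*5894 = sqrt((24 + (2*1*(-1/2))*0) - 1)*5894 = sqrt((24 - 1*0) - 1)*5894 = sqrt((24 + 0) - 1)*5894 = sqrt(24 - 1)*5894 = sqrt(23)*5894 = 5894*sqrt(23)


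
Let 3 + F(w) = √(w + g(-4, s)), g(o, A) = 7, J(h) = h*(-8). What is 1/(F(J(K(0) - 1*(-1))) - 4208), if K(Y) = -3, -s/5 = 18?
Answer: -4211/17732498 - √23/17732498 ≈ -0.00023774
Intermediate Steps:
s = -90 (s = -5*18 = -90)
J(h) = -8*h
F(w) = -3 + √(7 + w) (F(w) = -3 + √(w + 7) = -3 + √(7 + w))
1/(F(J(K(0) - 1*(-1))) - 4208) = 1/((-3 + √(7 - 8*(-3 - 1*(-1)))) - 4208) = 1/((-3 + √(7 - 8*(-3 + 1))) - 4208) = 1/((-3 + √(7 - 8*(-2))) - 4208) = 1/((-3 + √(7 + 16)) - 4208) = 1/((-3 + √23) - 4208) = 1/(-4211 + √23)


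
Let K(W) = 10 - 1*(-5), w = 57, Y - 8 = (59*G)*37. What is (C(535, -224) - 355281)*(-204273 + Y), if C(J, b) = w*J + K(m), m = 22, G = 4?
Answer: 63503447943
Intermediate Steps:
Y = 8740 (Y = 8 + (59*4)*37 = 8 + 236*37 = 8 + 8732 = 8740)
K(W) = 15 (K(W) = 10 + 5 = 15)
C(J, b) = 15 + 57*J (C(J, b) = 57*J + 15 = 15 + 57*J)
(C(535, -224) - 355281)*(-204273 + Y) = ((15 + 57*535) - 355281)*(-204273 + 8740) = ((15 + 30495) - 355281)*(-195533) = (30510 - 355281)*(-195533) = -324771*(-195533) = 63503447943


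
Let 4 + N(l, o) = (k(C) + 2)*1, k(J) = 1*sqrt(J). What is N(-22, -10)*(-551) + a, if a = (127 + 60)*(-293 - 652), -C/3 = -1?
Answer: -175613 - 551*sqrt(3) ≈ -1.7657e+5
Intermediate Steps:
C = 3 (C = -3*(-1) = 3)
k(J) = sqrt(J)
a = -176715 (a = 187*(-945) = -176715)
N(l, o) = -2 + sqrt(3) (N(l, o) = -4 + (sqrt(3) + 2)*1 = -4 + (2 + sqrt(3))*1 = -4 + (2 + sqrt(3)) = -2 + sqrt(3))
N(-22, -10)*(-551) + a = (-2 + sqrt(3))*(-551) - 176715 = (1102 - 551*sqrt(3)) - 176715 = -175613 - 551*sqrt(3)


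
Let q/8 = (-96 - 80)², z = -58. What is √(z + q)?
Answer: 5*√9910 ≈ 497.75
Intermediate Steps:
q = 247808 (q = 8*(-96 - 80)² = 8*(-176)² = 8*30976 = 247808)
√(z + q) = √(-58 + 247808) = √247750 = 5*√9910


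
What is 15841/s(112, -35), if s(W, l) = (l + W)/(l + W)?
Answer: 15841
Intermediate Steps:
s(W, l) = 1 (s(W, l) = (W + l)/(W + l) = 1)
15841/s(112, -35) = 15841/1 = 15841*1 = 15841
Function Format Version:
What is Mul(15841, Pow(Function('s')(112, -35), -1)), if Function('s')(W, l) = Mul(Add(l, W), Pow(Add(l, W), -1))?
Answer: 15841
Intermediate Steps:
Function('s')(W, l) = 1 (Function('s')(W, l) = Mul(Add(W, l), Pow(Add(W, l), -1)) = 1)
Mul(15841, Pow(Function('s')(112, -35), -1)) = Mul(15841, Pow(1, -1)) = Mul(15841, 1) = 15841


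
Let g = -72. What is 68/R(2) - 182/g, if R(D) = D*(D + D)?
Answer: 397/36 ≈ 11.028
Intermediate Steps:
R(D) = 2*D² (R(D) = D*(2*D) = 2*D²)
68/R(2) - 182/g = 68/((2*2²)) - 182/(-72) = 68/((2*4)) - 182*(-1/72) = 68/8 + 91/36 = 68*(⅛) + 91/36 = 17/2 + 91/36 = 397/36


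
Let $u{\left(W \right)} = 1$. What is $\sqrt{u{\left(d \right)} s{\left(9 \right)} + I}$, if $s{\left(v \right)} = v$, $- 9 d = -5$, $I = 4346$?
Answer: $\sqrt{4355} \approx 65.992$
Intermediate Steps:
$d = \frac{5}{9}$ ($d = \left(- \frac{1}{9}\right) \left(-5\right) = \frac{5}{9} \approx 0.55556$)
$\sqrt{u{\left(d \right)} s{\left(9 \right)} + I} = \sqrt{1 \cdot 9 + 4346} = \sqrt{9 + 4346} = \sqrt{4355}$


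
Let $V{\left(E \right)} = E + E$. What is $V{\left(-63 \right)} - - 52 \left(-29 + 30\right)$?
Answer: $-74$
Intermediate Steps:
$V{\left(E \right)} = 2 E$
$V{\left(-63 \right)} - - 52 \left(-29 + 30\right) = 2 \left(-63\right) - - 52 \left(-29 + 30\right) = -126 - \left(-52\right) 1 = -126 - -52 = -126 + 52 = -74$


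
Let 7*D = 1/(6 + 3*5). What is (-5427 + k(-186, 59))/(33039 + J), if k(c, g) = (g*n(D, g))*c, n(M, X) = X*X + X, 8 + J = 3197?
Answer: -12951129/12076 ≈ -1072.5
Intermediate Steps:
D = 1/147 (D = 1/(7*(6 + 3*5)) = 1/(7*(6 + 15)) = (⅐)/21 = (⅐)*(1/21) = 1/147 ≈ 0.0068027)
J = 3189 (J = -8 + 3197 = 3189)
n(M, X) = X + X² (n(M, X) = X² + X = X + X²)
k(c, g) = c*g²*(1 + g) (k(c, g) = (g*(g*(1 + g)))*c = (g²*(1 + g))*c = c*g²*(1 + g))
(-5427 + k(-186, 59))/(33039 + J) = (-5427 - 186*59²*(1 + 59))/(33039 + 3189) = (-5427 - 186*3481*60)/36228 = (-5427 - 38847960)*(1/36228) = -38853387*1/36228 = -12951129/12076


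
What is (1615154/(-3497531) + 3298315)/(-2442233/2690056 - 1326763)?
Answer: -10344123757319972072/4160976735493879097 ≈ -2.4860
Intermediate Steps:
(1615154/(-3497531) + 3298315)/(-2442233/2690056 - 1326763) = (1615154*(-1/3497531) + 3298315)/(-2442233*1/2690056 - 1326763) = (-1615154/3497531 + 3298315)/(-2442233/2690056 - 1326763) = 11535957345111/(3497531*(-3569069210961/2690056)) = (11535957345111/3497531)*(-2690056/3569069210961) = -10344123757319972072/4160976735493879097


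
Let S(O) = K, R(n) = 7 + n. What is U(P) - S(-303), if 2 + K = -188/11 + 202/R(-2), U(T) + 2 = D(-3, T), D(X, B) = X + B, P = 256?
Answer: 12633/55 ≈ 229.69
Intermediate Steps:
D(X, B) = B + X
U(T) = -5 + T (U(T) = -2 + (T - 3) = -2 + (-3 + T) = -5 + T)
K = 1172/55 (K = -2 + (-188/11 + 202/(7 - 2)) = -2 + (-188*1/11 + 202/5) = -2 + (-188/11 + 202*(1/5)) = -2 + (-188/11 + 202/5) = -2 + 1282/55 = 1172/55 ≈ 21.309)
S(O) = 1172/55
U(P) - S(-303) = (-5 + 256) - 1*1172/55 = 251 - 1172/55 = 12633/55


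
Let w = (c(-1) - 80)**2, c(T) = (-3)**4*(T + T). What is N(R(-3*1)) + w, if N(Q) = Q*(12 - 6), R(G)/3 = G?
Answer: 58510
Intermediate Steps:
R(G) = 3*G
N(Q) = 6*Q (N(Q) = Q*6 = 6*Q)
c(T) = 162*T (c(T) = 81*(2*T) = 162*T)
w = 58564 (w = (162*(-1) - 80)**2 = (-162 - 80)**2 = (-242)**2 = 58564)
N(R(-3*1)) + w = 6*(3*(-3*1)) + 58564 = 6*(3*(-3)) + 58564 = 6*(-9) + 58564 = -54 + 58564 = 58510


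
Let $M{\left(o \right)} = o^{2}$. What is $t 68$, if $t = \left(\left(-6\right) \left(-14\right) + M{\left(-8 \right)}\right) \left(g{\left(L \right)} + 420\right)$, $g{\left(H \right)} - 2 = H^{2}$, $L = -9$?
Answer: $5062192$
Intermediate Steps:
$g{\left(H \right)} = 2 + H^{2}$
$t = 74444$ ($t = \left(\left(-6\right) \left(-14\right) + \left(-8\right)^{2}\right) \left(\left(2 + \left(-9\right)^{2}\right) + 420\right) = \left(84 + 64\right) \left(\left(2 + 81\right) + 420\right) = 148 \left(83 + 420\right) = 148 \cdot 503 = 74444$)
$t 68 = 74444 \cdot 68 = 5062192$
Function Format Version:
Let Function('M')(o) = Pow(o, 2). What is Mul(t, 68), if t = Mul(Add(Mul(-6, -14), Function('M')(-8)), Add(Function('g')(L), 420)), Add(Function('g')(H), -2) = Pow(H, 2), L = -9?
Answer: 5062192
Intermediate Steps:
Function('g')(H) = Add(2, Pow(H, 2))
t = 74444 (t = Mul(Add(Mul(-6, -14), Pow(-8, 2)), Add(Add(2, Pow(-9, 2)), 420)) = Mul(Add(84, 64), Add(Add(2, 81), 420)) = Mul(148, Add(83, 420)) = Mul(148, 503) = 74444)
Mul(t, 68) = Mul(74444, 68) = 5062192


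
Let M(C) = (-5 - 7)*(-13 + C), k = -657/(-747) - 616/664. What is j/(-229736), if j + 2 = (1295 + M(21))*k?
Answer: 2481/9534044 ≈ 0.00026023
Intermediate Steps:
k = -4/83 (k = -657*(-1/747) - 616*1/664 = 73/83 - 77/83 = -4/83 ≈ -0.048193)
M(C) = 156 - 12*C (M(C) = -12*(-13 + C) = 156 - 12*C)
j = -4962/83 (j = -2 + (1295 + (156 - 12*21))*(-4/83) = -2 + (1295 + (156 - 252))*(-4/83) = -2 + (1295 - 96)*(-4/83) = -2 + 1199*(-4/83) = -2 - 4796/83 = -4962/83 ≈ -59.783)
j/(-229736) = -4962/83/(-229736) = -4962/83*(-1/229736) = 2481/9534044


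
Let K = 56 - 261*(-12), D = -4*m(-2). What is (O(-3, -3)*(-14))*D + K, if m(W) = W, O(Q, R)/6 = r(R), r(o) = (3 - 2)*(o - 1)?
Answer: 5876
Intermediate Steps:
r(o) = -1 + o (r(o) = 1*(-1 + o) = -1 + o)
O(Q, R) = -6 + 6*R (O(Q, R) = 6*(-1 + R) = -6 + 6*R)
D = 8 (D = -4*(-2) = 8)
K = 3188 (K = 56 + 3132 = 3188)
(O(-3, -3)*(-14))*D + K = ((-6 + 6*(-3))*(-14))*8 + 3188 = ((-6 - 18)*(-14))*8 + 3188 = -24*(-14)*8 + 3188 = 336*8 + 3188 = 2688 + 3188 = 5876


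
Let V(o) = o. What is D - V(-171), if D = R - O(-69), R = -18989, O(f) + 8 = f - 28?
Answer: -18713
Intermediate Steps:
O(f) = -36 + f (O(f) = -8 + (f - 28) = -8 + (-28 + f) = -36 + f)
D = -18884 (D = -18989 - (-36 - 69) = -18989 - 1*(-105) = -18989 + 105 = -18884)
D - V(-171) = -18884 - 1*(-171) = -18884 + 171 = -18713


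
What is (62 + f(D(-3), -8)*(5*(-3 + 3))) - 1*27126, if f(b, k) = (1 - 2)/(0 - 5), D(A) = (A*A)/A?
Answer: -27064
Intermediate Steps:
D(A) = A (D(A) = A²/A = A)
f(b, k) = ⅕ (f(b, k) = -1/(-5) = -1*(-⅕) = ⅕)
(62 + f(D(-3), -8)*(5*(-3 + 3))) - 1*27126 = (62 + (5*(-3 + 3))/5) - 1*27126 = (62 + (5*0)/5) - 27126 = (62 + (⅕)*0) - 27126 = (62 + 0) - 27126 = 62 - 27126 = -27064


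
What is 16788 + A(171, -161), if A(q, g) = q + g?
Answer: 16798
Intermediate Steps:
A(q, g) = g + q
16788 + A(171, -161) = 16788 + (-161 + 171) = 16788 + 10 = 16798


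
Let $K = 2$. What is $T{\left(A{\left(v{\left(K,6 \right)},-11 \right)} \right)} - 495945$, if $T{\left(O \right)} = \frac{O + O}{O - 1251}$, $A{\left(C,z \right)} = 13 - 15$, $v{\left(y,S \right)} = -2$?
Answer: $- \frac{621419081}{1253} \approx -4.9595 \cdot 10^{5}$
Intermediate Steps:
$A{\left(C,z \right)} = -2$
$T{\left(O \right)} = \frac{2 O}{-1251 + O}$
$T{\left(A{\left(v{\left(K,6 \right)},-11 \right)} \right)} - 495945 = 2 \left(-2\right) \frac{1}{-1251 - 2} - 495945 = 2 \left(-2\right) \frac{1}{-1253} - 495945 = 2 \left(-2\right) \left(- \frac{1}{1253}\right) - 495945 = \frac{4}{1253} - 495945 = - \frac{621419081}{1253}$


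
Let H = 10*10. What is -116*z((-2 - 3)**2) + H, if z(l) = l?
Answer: -2800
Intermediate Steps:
H = 100
-116*z((-2 - 3)**2) + H = -116*(-2 - 3)**2 + 100 = -116*(-5)**2 + 100 = -116*25 + 100 = -2900 + 100 = -2800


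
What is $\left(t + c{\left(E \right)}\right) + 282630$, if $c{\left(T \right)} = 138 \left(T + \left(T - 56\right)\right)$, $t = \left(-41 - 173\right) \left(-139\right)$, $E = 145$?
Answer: $344668$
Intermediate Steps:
$t = 29746$ ($t = \left(-214\right) \left(-139\right) = 29746$)
$c{\left(T \right)} = -7728 + 276 T$ ($c{\left(T \right)} = 138 \left(T + \left(-56 + T\right)\right) = 138 \left(-56 + 2 T\right) = -7728 + 276 T$)
$\left(t + c{\left(E \right)}\right) + 282630 = \left(29746 + \left(-7728 + 276 \cdot 145\right)\right) + 282630 = \left(29746 + \left(-7728 + 40020\right)\right) + 282630 = \left(29746 + 32292\right) + 282630 = 62038 + 282630 = 344668$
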